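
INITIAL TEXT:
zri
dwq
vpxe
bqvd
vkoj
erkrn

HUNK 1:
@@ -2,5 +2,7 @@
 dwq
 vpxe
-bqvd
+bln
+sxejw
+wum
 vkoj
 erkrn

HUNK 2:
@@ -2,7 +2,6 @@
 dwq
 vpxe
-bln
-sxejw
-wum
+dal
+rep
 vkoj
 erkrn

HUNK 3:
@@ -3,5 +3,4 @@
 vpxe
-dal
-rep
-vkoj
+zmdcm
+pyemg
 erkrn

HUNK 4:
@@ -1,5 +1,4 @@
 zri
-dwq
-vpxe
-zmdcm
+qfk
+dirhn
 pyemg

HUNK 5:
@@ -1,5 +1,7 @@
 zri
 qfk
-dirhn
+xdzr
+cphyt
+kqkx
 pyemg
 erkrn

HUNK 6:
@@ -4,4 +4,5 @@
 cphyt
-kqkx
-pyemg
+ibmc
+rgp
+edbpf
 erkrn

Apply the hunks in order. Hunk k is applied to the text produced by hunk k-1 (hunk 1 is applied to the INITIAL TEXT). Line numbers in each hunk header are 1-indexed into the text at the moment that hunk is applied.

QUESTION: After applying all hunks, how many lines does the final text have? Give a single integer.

Hunk 1: at line 2 remove [bqvd] add [bln,sxejw,wum] -> 8 lines: zri dwq vpxe bln sxejw wum vkoj erkrn
Hunk 2: at line 2 remove [bln,sxejw,wum] add [dal,rep] -> 7 lines: zri dwq vpxe dal rep vkoj erkrn
Hunk 3: at line 3 remove [dal,rep,vkoj] add [zmdcm,pyemg] -> 6 lines: zri dwq vpxe zmdcm pyemg erkrn
Hunk 4: at line 1 remove [dwq,vpxe,zmdcm] add [qfk,dirhn] -> 5 lines: zri qfk dirhn pyemg erkrn
Hunk 5: at line 1 remove [dirhn] add [xdzr,cphyt,kqkx] -> 7 lines: zri qfk xdzr cphyt kqkx pyemg erkrn
Hunk 6: at line 4 remove [kqkx,pyemg] add [ibmc,rgp,edbpf] -> 8 lines: zri qfk xdzr cphyt ibmc rgp edbpf erkrn
Final line count: 8

Answer: 8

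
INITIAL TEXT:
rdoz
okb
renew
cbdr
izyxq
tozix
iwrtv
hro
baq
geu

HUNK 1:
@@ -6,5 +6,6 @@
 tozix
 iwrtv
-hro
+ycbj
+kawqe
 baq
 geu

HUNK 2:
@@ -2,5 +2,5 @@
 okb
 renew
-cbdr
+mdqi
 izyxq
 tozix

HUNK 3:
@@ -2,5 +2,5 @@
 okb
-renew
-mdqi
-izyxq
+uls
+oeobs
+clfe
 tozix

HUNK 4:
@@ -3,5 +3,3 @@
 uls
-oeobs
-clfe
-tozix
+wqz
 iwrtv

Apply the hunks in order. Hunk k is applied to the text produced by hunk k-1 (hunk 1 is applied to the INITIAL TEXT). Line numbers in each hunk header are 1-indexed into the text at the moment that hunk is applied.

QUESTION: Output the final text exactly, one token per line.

Answer: rdoz
okb
uls
wqz
iwrtv
ycbj
kawqe
baq
geu

Derivation:
Hunk 1: at line 6 remove [hro] add [ycbj,kawqe] -> 11 lines: rdoz okb renew cbdr izyxq tozix iwrtv ycbj kawqe baq geu
Hunk 2: at line 2 remove [cbdr] add [mdqi] -> 11 lines: rdoz okb renew mdqi izyxq tozix iwrtv ycbj kawqe baq geu
Hunk 3: at line 2 remove [renew,mdqi,izyxq] add [uls,oeobs,clfe] -> 11 lines: rdoz okb uls oeobs clfe tozix iwrtv ycbj kawqe baq geu
Hunk 4: at line 3 remove [oeobs,clfe,tozix] add [wqz] -> 9 lines: rdoz okb uls wqz iwrtv ycbj kawqe baq geu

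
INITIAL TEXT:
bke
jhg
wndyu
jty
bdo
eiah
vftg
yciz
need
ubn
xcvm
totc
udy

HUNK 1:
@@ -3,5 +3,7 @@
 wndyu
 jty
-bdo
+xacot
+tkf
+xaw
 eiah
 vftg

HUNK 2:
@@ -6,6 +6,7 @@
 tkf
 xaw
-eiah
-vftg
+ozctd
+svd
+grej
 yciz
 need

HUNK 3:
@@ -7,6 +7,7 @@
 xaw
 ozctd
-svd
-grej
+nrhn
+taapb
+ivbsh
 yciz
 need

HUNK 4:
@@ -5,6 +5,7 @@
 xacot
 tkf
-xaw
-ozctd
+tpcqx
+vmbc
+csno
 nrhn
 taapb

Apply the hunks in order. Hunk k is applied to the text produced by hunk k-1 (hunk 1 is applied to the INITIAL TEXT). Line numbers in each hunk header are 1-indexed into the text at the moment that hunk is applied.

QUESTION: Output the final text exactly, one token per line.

Hunk 1: at line 3 remove [bdo] add [xacot,tkf,xaw] -> 15 lines: bke jhg wndyu jty xacot tkf xaw eiah vftg yciz need ubn xcvm totc udy
Hunk 2: at line 6 remove [eiah,vftg] add [ozctd,svd,grej] -> 16 lines: bke jhg wndyu jty xacot tkf xaw ozctd svd grej yciz need ubn xcvm totc udy
Hunk 3: at line 7 remove [svd,grej] add [nrhn,taapb,ivbsh] -> 17 lines: bke jhg wndyu jty xacot tkf xaw ozctd nrhn taapb ivbsh yciz need ubn xcvm totc udy
Hunk 4: at line 5 remove [xaw,ozctd] add [tpcqx,vmbc,csno] -> 18 lines: bke jhg wndyu jty xacot tkf tpcqx vmbc csno nrhn taapb ivbsh yciz need ubn xcvm totc udy

Answer: bke
jhg
wndyu
jty
xacot
tkf
tpcqx
vmbc
csno
nrhn
taapb
ivbsh
yciz
need
ubn
xcvm
totc
udy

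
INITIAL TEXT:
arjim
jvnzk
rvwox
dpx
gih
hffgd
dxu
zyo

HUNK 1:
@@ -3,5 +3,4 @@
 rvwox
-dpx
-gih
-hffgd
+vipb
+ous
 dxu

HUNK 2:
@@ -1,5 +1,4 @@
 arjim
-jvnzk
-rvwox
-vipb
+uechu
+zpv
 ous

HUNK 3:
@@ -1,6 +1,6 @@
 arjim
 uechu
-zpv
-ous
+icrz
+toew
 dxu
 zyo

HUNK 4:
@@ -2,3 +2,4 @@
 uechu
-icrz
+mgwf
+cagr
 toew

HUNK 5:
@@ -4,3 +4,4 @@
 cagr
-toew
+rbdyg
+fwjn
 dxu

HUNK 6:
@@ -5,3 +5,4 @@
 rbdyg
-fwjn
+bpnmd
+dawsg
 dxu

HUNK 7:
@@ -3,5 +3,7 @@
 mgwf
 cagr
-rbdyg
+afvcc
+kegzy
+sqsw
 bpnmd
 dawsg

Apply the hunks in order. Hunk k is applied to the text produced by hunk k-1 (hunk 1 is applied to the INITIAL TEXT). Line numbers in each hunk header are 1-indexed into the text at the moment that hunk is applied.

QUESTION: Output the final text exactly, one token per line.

Hunk 1: at line 3 remove [dpx,gih,hffgd] add [vipb,ous] -> 7 lines: arjim jvnzk rvwox vipb ous dxu zyo
Hunk 2: at line 1 remove [jvnzk,rvwox,vipb] add [uechu,zpv] -> 6 lines: arjim uechu zpv ous dxu zyo
Hunk 3: at line 1 remove [zpv,ous] add [icrz,toew] -> 6 lines: arjim uechu icrz toew dxu zyo
Hunk 4: at line 2 remove [icrz] add [mgwf,cagr] -> 7 lines: arjim uechu mgwf cagr toew dxu zyo
Hunk 5: at line 4 remove [toew] add [rbdyg,fwjn] -> 8 lines: arjim uechu mgwf cagr rbdyg fwjn dxu zyo
Hunk 6: at line 5 remove [fwjn] add [bpnmd,dawsg] -> 9 lines: arjim uechu mgwf cagr rbdyg bpnmd dawsg dxu zyo
Hunk 7: at line 3 remove [rbdyg] add [afvcc,kegzy,sqsw] -> 11 lines: arjim uechu mgwf cagr afvcc kegzy sqsw bpnmd dawsg dxu zyo

Answer: arjim
uechu
mgwf
cagr
afvcc
kegzy
sqsw
bpnmd
dawsg
dxu
zyo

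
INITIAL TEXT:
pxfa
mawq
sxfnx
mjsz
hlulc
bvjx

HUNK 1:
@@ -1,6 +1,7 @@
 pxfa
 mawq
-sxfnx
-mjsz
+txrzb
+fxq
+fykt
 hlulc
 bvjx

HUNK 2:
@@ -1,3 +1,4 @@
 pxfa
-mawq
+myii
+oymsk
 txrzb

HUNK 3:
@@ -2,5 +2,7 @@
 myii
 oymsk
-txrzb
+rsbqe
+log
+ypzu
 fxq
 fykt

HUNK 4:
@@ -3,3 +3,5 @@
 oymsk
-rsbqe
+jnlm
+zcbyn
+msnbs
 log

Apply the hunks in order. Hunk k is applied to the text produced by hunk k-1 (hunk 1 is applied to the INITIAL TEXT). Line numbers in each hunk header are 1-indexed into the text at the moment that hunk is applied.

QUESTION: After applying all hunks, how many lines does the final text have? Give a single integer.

Answer: 12

Derivation:
Hunk 1: at line 1 remove [sxfnx,mjsz] add [txrzb,fxq,fykt] -> 7 lines: pxfa mawq txrzb fxq fykt hlulc bvjx
Hunk 2: at line 1 remove [mawq] add [myii,oymsk] -> 8 lines: pxfa myii oymsk txrzb fxq fykt hlulc bvjx
Hunk 3: at line 2 remove [txrzb] add [rsbqe,log,ypzu] -> 10 lines: pxfa myii oymsk rsbqe log ypzu fxq fykt hlulc bvjx
Hunk 4: at line 3 remove [rsbqe] add [jnlm,zcbyn,msnbs] -> 12 lines: pxfa myii oymsk jnlm zcbyn msnbs log ypzu fxq fykt hlulc bvjx
Final line count: 12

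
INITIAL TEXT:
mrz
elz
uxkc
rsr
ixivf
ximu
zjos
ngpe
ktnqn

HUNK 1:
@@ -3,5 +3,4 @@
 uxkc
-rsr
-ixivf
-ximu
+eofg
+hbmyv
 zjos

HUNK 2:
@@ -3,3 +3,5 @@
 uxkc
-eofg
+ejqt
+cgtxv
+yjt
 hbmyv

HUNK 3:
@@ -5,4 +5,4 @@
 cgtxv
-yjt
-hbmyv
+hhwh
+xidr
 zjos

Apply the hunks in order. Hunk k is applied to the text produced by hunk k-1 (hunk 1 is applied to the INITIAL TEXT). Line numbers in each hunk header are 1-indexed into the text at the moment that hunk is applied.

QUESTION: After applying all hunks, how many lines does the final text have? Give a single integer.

Hunk 1: at line 3 remove [rsr,ixivf,ximu] add [eofg,hbmyv] -> 8 lines: mrz elz uxkc eofg hbmyv zjos ngpe ktnqn
Hunk 2: at line 3 remove [eofg] add [ejqt,cgtxv,yjt] -> 10 lines: mrz elz uxkc ejqt cgtxv yjt hbmyv zjos ngpe ktnqn
Hunk 3: at line 5 remove [yjt,hbmyv] add [hhwh,xidr] -> 10 lines: mrz elz uxkc ejqt cgtxv hhwh xidr zjos ngpe ktnqn
Final line count: 10

Answer: 10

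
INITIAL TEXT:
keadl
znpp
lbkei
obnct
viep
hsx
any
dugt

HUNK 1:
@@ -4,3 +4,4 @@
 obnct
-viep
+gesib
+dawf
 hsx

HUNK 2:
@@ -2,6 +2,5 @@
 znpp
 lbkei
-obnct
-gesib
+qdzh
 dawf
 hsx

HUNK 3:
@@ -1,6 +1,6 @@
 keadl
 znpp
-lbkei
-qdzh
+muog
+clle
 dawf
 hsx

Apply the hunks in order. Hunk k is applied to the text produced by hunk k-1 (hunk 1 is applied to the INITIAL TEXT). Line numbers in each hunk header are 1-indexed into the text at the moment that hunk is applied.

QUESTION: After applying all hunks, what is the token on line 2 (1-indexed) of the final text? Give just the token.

Hunk 1: at line 4 remove [viep] add [gesib,dawf] -> 9 lines: keadl znpp lbkei obnct gesib dawf hsx any dugt
Hunk 2: at line 2 remove [obnct,gesib] add [qdzh] -> 8 lines: keadl znpp lbkei qdzh dawf hsx any dugt
Hunk 3: at line 1 remove [lbkei,qdzh] add [muog,clle] -> 8 lines: keadl znpp muog clle dawf hsx any dugt
Final line 2: znpp

Answer: znpp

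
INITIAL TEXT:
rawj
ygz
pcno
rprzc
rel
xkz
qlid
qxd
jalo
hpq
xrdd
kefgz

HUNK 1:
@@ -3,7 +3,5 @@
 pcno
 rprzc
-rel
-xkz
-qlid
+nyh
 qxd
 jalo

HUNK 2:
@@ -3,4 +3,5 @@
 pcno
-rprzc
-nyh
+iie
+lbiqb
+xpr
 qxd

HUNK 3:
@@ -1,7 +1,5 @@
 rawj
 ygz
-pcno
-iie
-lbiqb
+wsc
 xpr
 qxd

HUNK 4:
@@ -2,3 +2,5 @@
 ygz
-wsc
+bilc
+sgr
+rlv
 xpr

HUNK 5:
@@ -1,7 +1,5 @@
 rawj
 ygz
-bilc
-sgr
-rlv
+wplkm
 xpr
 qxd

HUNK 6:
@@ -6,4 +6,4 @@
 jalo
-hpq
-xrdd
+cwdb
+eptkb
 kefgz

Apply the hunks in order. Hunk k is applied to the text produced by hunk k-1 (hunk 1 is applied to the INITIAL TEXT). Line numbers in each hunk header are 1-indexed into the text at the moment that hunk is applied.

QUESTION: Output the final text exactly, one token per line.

Hunk 1: at line 3 remove [rel,xkz,qlid] add [nyh] -> 10 lines: rawj ygz pcno rprzc nyh qxd jalo hpq xrdd kefgz
Hunk 2: at line 3 remove [rprzc,nyh] add [iie,lbiqb,xpr] -> 11 lines: rawj ygz pcno iie lbiqb xpr qxd jalo hpq xrdd kefgz
Hunk 3: at line 1 remove [pcno,iie,lbiqb] add [wsc] -> 9 lines: rawj ygz wsc xpr qxd jalo hpq xrdd kefgz
Hunk 4: at line 2 remove [wsc] add [bilc,sgr,rlv] -> 11 lines: rawj ygz bilc sgr rlv xpr qxd jalo hpq xrdd kefgz
Hunk 5: at line 1 remove [bilc,sgr,rlv] add [wplkm] -> 9 lines: rawj ygz wplkm xpr qxd jalo hpq xrdd kefgz
Hunk 6: at line 6 remove [hpq,xrdd] add [cwdb,eptkb] -> 9 lines: rawj ygz wplkm xpr qxd jalo cwdb eptkb kefgz

Answer: rawj
ygz
wplkm
xpr
qxd
jalo
cwdb
eptkb
kefgz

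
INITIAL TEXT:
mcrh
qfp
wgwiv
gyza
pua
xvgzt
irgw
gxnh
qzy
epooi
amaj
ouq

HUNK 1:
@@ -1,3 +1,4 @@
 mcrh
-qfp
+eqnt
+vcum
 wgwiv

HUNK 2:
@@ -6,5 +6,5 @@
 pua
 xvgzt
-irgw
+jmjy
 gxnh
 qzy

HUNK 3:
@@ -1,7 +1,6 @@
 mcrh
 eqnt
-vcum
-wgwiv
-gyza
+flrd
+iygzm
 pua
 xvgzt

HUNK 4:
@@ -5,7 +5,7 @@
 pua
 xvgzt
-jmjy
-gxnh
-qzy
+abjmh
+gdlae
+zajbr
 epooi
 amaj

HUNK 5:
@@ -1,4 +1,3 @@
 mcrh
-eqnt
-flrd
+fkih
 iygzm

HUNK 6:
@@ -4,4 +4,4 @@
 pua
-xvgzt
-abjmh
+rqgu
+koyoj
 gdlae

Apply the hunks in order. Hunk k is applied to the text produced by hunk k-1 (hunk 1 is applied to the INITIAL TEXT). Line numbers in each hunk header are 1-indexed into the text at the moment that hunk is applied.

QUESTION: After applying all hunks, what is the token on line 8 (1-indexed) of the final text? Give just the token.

Answer: zajbr

Derivation:
Hunk 1: at line 1 remove [qfp] add [eqnt,vcum] -> 13 lines: mcrh eqnt vcum wgwiv gyza pua xvgzt irgw gxnh qzy epooi amaj ouq
Hunk 2: at line 6 remove [irgw] add [jmjy] -> 13 lines: mcrh eqnt vcum wgwiv gyza pua xvgzt jmjy gxnh qzy epooi amaj ouq
Hunk 3: at line 1 remove [vcum,wgwiv,gyza] add [flrd,iygzm] -> 12 lines: mcrh eqnt flrd iygzm pua xvgzt jmjy gxnh qzy epooi amaj ouq
Hunk 4: at line 5 remove [jmjy,gxnh,qzy] add [abjmh,gdlae,zajbr] -> 12 lines: mcrh eqnt flrd iygzm pua xvgzt abjmh gdlae zajbr epooi amaj ouq
Hunk 5: at line 1 remove [eqnt,flrd] add [fkih] -> 11 lines: mcrh fkih iygzm pua xvgzt abjmh gdlae zajbr epooi amaj ouq
Hunk 6: at line 4 remove [xvgzt,abjmh] add [rqgu,koyoj] -> 11 lines: mcrh fkih iygzm pua rqgu koyoj gdlae zajbr epooi amaj ouq
Final line 8: zajbr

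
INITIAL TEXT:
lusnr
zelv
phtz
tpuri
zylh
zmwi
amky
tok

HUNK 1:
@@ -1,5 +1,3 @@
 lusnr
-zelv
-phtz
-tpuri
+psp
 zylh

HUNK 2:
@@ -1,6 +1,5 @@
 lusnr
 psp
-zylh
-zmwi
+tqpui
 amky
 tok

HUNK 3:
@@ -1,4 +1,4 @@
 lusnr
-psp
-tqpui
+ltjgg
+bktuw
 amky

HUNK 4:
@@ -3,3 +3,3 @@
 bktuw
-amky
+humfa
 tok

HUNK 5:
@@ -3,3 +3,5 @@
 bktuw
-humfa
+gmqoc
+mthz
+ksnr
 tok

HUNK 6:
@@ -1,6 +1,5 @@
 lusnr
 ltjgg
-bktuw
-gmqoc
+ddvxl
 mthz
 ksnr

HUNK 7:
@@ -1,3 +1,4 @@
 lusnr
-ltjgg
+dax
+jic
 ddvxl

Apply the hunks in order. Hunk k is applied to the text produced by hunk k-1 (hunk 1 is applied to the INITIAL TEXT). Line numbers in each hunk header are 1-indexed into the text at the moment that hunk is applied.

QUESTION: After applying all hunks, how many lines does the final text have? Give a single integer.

Hunk 1: at line 1 remove [zelv,phtz,tpuri] add [psp] -> 6 lines: lusnr psp zylh zmwi amky tok
Hunk 2: at line 1 remove [zylh,zmwi] add [tqpui] -> 5 lines: lusnr psp tqpui amky tok
Hunk 3: at line 1 remove [psp,tqpui] add [ltjgg,bktuw] -> 5 lines: lusnr ltjgg bktuw amky tok
Hunk 4: at line 3 remove [amky] add [humfa] -> 5 lines: lusnr ltjgg bktuw humfa tok
Hunk 5: at line 3 remove [humfa] add [gmqoc,mthz,ksnr] -> 7 lines: lusnr ltjgg bktuw gmqoc mthz ksnr tok
Hunk 6: at line 1 remove [bktuw,gmqoc] add [ddvxl] -> 6 lines: lusnr ltjgg ddvxl mthz ksnr tok
Hunk 7: at line 1 remove [ltjgg] add [dax,jic] -> 7 lines: lusnr dax jic ddvxl mthz ksnr tok
Final line count: 7

Answer: 7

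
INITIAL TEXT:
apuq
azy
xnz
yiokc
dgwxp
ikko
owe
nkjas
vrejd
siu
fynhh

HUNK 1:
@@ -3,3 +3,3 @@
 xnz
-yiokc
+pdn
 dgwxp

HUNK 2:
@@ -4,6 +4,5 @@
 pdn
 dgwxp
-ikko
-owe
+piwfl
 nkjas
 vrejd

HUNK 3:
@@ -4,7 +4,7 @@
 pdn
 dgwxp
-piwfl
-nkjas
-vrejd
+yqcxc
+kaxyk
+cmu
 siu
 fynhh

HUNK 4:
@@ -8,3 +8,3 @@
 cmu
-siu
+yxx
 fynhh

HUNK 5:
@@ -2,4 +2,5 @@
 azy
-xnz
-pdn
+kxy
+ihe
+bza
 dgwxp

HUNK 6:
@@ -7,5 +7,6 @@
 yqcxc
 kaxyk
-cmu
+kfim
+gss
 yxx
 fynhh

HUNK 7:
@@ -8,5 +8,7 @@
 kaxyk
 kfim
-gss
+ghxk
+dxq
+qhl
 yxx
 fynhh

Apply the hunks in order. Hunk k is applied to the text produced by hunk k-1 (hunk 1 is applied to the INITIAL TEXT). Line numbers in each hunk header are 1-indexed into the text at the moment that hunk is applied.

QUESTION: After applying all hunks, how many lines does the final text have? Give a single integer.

Hunk 1: at line 3 remove [yiokc] add [pdn] -> 11 lines: apuq azy xnz pdn dgwxp ikko owe nkjas vrejd siu fynhh
Hunk 2: at line 4 remove [ikko,owe] add [piwfl] -> 10 lines: apuq azy xnz pdn dgwxp piwfl nkjas vrejd siu fynhh
Hunk 3: at line 4 remove [piwfl,nkjas,vrejd] add [yqcxc,kaxyk,cmu] -> 10 lines: apuq azy xnz pdn dgwxp yqcxc kaxyk cmu siu fynhh
Hunk 4: at line 8 remove [siu] add [yxx] -> 10 lines: apuq azy xnz pdn dgwxp yqcxc kaxyk cmu yxx fynhh
Hunk 5: at line 2 remove [xnz,pdn] add [kxy,ihe,bza] -> 11 lines: apuq azy kxy ihe bza dgwxp yqcxc kaxyk cmu yxx fynhh
Hunk 6: at line 7 remove [cmu] add [kfim,gss] -> 12 lines: apuq azy kxy ihe bza dgwxp yqcxc kaxyk kfim gss yxx fynhh
Hunk 7: at line 8 remove [gss] add [ghxk,dxq,qhl] -> 14 lines: apuq azy kxy ihe bza dgwxp yqcxc kaxyk kfim ghxk dxq qhl yxx fynhh
Final line count: 14

Answer: 14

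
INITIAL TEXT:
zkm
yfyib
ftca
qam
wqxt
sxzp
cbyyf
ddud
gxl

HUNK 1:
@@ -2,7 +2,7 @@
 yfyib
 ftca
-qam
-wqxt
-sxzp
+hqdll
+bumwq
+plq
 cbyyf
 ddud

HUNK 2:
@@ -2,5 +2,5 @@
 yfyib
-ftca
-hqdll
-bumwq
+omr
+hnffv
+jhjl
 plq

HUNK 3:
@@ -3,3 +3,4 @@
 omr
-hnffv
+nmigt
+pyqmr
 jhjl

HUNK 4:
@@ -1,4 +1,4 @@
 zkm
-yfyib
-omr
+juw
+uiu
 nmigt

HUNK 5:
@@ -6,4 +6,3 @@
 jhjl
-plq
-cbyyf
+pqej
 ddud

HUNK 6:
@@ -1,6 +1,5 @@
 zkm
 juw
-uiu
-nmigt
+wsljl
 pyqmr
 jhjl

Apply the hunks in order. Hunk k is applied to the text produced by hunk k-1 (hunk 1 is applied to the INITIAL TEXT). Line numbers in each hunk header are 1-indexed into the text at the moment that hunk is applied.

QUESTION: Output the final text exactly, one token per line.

Answer: zkm
juw
wsljl
pyqmr
jhjl
pqej
ddud
gxl

Derivation:
Hunk 1: at line 2 remove [qam,wqxt,sxzp] add [hqdll,bumwq,plq] -> 9 lines: zkm yfyib ftca hqdll bumwq plq cbyyf ddud gxl
Hunk 2: at line 2 remove [ftca,hqdll,bumwq] add [omr,hnffv,jhjl] -> 9 lines: zkm yfyib omr hnffv jhjl plq cbyyf ddud gxl
Hunk 3: at line 3 remove [hnffv] add [nmigt,pyqmr] -> 10 lines: zkm yfyib omr nmigt pyqmr jhjl plq cbyyf ddud gxl
Hunk 4: at line 1 remove [yfyib,omr] add [juw,uiu] -> 10 lines: zkm juw uiu nmigt pyqmr jhjl plq cbyyf ddud gxl
Hunk 5: at line 6 remove [plq,cbyyf] add [pqej] -> 9 lines: zkm juw uiu nmigt pyqmr jhjl pqej ddud gxl
Hunk 6: at line 1 remove [uiu,nmigt] add [wsljl] -> 8 lines: zkm juw wsljl pyqmr jhjl pqej ddud gxl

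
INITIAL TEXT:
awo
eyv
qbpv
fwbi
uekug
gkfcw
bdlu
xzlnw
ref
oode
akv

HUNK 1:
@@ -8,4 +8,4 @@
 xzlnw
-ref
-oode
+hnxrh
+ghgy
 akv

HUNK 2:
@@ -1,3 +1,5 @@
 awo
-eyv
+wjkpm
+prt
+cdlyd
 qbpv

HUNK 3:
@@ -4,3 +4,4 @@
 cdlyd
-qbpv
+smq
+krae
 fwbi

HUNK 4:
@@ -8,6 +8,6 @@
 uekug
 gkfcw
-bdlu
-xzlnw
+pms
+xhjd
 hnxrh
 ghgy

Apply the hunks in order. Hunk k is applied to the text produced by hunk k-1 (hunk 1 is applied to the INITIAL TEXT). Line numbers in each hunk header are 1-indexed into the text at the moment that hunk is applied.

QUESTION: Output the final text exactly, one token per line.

Answer: awo
wjkpm
prt
cdlyd
smq
krae
fwbi
uekug
gkfcw
pms
xhjd
hnxrh
ghgy
akv

Derivation:
Hunk 1: at line 8 remove [ref,oode] add [hnxrh,ghgy] -> 11 lines: awo eyv qbpv fwbi uekug gkfcw bdlu xzlnw hnxrh ghgy akv
Hunk 2: at line 1 remove [eyv] add [wjkpm,prt,cdlyd] -> 13 lines: awo wjkpm prt cdlyd qbpv fwbi uekug gkfcw bdlu xzlnw hnxrh ghgy akv
Hunk 3: at line 4 remove [qbpv] add [smq,krae] -> 14 lines: awo wjkpm prt cdlyd smq krae fwbi uekug gkfcw bdlu xzlnw hnxrh ghgy akv
Hunk 4: at line 8 remove [bdlu,xzlnw] add [pms,xhjd] -> 14 lines: awo wjkpm prt cdlyd smq krae fwbi uekug gkfcw pms xhjd hnxrh ghgy akv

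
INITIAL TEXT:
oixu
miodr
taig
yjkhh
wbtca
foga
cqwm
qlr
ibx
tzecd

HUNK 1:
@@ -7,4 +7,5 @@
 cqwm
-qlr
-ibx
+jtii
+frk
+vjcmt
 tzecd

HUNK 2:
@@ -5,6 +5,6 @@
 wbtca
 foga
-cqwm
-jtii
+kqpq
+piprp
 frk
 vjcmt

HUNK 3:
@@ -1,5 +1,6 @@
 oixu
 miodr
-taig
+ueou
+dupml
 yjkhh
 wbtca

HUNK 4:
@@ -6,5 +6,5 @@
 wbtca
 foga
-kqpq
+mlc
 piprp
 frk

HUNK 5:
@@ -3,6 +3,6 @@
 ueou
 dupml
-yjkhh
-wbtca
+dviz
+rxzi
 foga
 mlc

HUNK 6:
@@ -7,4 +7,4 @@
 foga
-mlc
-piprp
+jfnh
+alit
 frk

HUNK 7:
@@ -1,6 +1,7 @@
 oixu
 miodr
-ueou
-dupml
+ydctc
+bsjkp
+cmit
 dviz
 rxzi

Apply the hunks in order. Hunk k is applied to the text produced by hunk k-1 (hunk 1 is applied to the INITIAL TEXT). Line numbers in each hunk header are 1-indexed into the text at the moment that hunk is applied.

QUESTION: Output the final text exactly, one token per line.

Answer: oixu
miodr
ydctc
bsjkp
cmit
dviz
rxzi
foga
jfnh
alit
frk
vjcmt
tzecd

Derivation:
Hunk 1: at line 7 remove [qlr,ibx] add [jtii,frk,vjcmt] -> 11 lines: oixu miodr taig yjkhh wbtca foga cqwm jtii frk vjcmt tzecd
Hunk 2: at line 5 remove [cqwm,jtii] add [kqpq,piprp] -> 11 lines: oixu miodr taig yjkhh wbtca foga kqpq piprp frk vjcmt tzecd
Hunk 3: at line 1 remove [taig] add [ueou,dupml] -> 12 lines: oixu miodr ueou dupml yjkhh wbtca foga kqpq piprp frk vjcmt tzecd
Hunk 4: at line 6 remove [kqpq] add [mlc] -> 12 lines: oixu miodr ueou dupml yjkhh wbtca foga mlc piprp frk vjcmt tzecd
Hunk 5: at line 3 remove [yjkhh,wbtca] add [dviz,rxzi] -> 12 lines: oixu miodr ueou dupml dviz rxzi foga mlc piprp frk vjcmt tzecd
Hunk 6: at line 7 remove [mlc,piprp] add [jfnh,alit] -> 12 lines: oixu miodr ueou dupml dviz rxzi foga jfnh alit frk vjcmt tzecd
Hunk 7: at line 1 remove [ueou,dupml] add [ydctc,bsjkp,cmit] -> 13 lines: oixu miodr ydctc bsjkp cmit dviz rxzi foga jfnh alit frk vjcmt tzecd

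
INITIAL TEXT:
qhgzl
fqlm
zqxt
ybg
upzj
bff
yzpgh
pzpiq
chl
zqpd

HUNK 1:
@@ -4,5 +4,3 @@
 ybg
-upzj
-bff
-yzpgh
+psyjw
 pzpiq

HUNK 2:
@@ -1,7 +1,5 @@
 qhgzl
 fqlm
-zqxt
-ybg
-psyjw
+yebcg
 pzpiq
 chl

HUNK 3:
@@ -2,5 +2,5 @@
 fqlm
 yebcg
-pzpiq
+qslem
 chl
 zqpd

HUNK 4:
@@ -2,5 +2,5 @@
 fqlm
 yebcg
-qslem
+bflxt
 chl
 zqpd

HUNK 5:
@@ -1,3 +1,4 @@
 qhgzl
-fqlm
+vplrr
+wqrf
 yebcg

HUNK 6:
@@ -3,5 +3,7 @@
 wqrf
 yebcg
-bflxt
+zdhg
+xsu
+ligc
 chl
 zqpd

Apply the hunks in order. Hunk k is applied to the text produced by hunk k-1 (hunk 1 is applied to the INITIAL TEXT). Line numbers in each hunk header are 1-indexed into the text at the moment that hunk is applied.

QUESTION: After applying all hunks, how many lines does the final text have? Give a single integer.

Answer: 9

Derivation:
Hunk 1: at line 4 remove [upzj,bff,yzpgh] add [psyjw] -> 8 lines: qhgzl fqlm zqxt ybg psyjw pzpiq chl zqpd
Hunk 2: at line 1 remove [zqxt,ybg,psyjw] add [yebcg] -> 6 lines: qhgzl fqlm yebcg pzpiq chl zqpd
Hunk 3: at line 2 remove [pzpiq] add [qslem] -> 6 lines: qhgzl fqlm yebcg qslem chl zqpd
Hunk 4: at line 2 remove [qslem] add [bflxt] -> 6 lines: qhgzl fqlm yebcg bflxt chl zqpd
Hunk 5: at line 1 remove [fqlm] add [vplrr,wqrf] -> 7 lines: qhgzl vplrr wqrf yebcg bflxt chl zqpd
Hunk 6: at line 3 remove [bflxt] add [zdhg,xsu,ligc] -> 9 lines: qhgzl vplrr wqrf yebcg zdhg xsu ligc chl zqpd
Final line count: 9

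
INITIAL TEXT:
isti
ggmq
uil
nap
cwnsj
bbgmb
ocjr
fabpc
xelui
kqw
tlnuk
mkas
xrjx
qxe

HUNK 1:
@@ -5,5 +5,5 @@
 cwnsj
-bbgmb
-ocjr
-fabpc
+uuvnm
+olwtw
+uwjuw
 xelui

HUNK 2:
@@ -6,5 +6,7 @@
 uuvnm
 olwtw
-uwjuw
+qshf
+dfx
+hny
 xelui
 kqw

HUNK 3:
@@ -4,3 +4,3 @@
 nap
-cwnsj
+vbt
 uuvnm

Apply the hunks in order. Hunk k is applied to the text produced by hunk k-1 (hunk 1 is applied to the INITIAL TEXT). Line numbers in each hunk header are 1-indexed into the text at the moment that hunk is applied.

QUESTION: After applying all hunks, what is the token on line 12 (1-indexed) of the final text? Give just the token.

Answer: kqw

Derivation:
Hunk 1: at line 5 remove [bbgmb,ocjr,fabpc] add [uuvnm,olwtw,uwjuw] -> 14 lines: isti ggmq uil nap cwnsj uuvnm olwtw uwjuw xelui kqw tlnuk mkas xrjx qxe
Hunk 2: at line 6 remove [uwjuw] add [qshf,dfx,hny] -> 16 lines: isti ggmq uil nap cwnsj uuvnm olwtw qshf dfx hny xelui kqw tlnuk mkas xrjx qxe
Hunk 3: at line 4 remove [cwnsj] add [vbt] -> 16 lines: isti ggmq uil nap vbt uuvnm olwtw qshf dfx hny xelui kqw tlnuk mkas xrjx qxe
Final line 12: kqw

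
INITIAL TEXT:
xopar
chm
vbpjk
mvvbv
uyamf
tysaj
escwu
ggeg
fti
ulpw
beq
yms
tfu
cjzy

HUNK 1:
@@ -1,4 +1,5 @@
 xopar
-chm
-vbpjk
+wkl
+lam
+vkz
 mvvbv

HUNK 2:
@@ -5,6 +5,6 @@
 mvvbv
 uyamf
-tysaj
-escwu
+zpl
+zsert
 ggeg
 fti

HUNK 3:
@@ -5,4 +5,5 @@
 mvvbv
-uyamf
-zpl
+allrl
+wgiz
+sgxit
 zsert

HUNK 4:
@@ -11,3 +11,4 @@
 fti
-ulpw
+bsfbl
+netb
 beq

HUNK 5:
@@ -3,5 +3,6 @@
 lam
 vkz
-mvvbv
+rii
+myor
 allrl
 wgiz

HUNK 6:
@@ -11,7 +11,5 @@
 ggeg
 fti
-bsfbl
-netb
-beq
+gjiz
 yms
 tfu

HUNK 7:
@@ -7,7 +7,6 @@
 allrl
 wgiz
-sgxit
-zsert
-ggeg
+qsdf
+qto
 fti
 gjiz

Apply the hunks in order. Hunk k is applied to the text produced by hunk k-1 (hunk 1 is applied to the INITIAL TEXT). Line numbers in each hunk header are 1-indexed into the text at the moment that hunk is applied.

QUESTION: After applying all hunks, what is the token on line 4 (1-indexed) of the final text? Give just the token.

Hunk 1: at line 1 remove [chm,vbpjk] add [wkl,lam,vkz] -> 15 lines: xopar wkl lam vkz mvvbv uyamf tysaj escwu ggeg fti ulpw beq yms tfu cjzy
Hunk 2: at line 5 remove [tysaj,escwu] add [zpl,zsert] -> 15 lines: xopar wkl lam vkz mvvbv uyamf zpl zsert ggeg fti ulpw beq yms tfu cjzy
Hunk 3: at line 5 remove [uyamf,zpl] add [allrl,wgiz,sgxit] -> 16 lines: xopar wkl lam vkz mvvbv allrl wgiz sgxit zsert ggeg fti ulpw beq yms tfu cjzy
Hunk 4: at line 11 remove [ulpw] add [bsfbl,netb] -> 17 lines: xopar wkl lam vkz mvvbv allrl wgiz sgxit zsert ggeg fti bsfbl netb beq yms tfu cjzy
Hunk 5: at line 3 remove [mvvbv] add [rii,myor] -> 18 lines: xopar wkl lam vkz rii myor allrl wgiz sgxit zsert ggeg fti bsfbl netb beq yms tfu cjzy
Hunk 6: at line 11 remove [bsfbl,netb,beq] add [gjiz] -> 16 lines: xopar wkl lam vkz rii myor allrl wgiz sgxit zsert ggeg fti gjiz yms tfu cjzy
Hunk 7: at line 7 remove [sgxit,zsert,ggeg] add [qsdf,qto] -> 15 lines: xopar wkl lam vkz rii myor allrl wgiz qsdf qto fti gjiz yms tfu cjzy
Final line 4: vkz

Answer: vkz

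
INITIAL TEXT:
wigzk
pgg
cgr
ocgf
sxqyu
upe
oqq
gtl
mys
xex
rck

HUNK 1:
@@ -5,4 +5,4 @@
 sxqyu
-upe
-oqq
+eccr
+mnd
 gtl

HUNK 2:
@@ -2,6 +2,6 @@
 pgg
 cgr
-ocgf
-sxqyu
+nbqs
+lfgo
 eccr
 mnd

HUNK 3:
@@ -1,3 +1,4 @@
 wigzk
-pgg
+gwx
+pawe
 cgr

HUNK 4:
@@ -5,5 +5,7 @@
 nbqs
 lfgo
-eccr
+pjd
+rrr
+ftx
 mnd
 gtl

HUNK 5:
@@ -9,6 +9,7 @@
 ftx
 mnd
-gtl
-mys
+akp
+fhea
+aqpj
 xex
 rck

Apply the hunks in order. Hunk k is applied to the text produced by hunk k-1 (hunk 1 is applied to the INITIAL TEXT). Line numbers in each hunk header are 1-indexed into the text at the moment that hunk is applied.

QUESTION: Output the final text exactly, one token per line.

Hunk 1: at line 5 remove [upe,oqq] add [eccr,mnd] -> 11 lines: wigzk pgg cgr ocgf sxqyu eccr mnd gtl mys xex rck
Hunk 2: at line 2 remove [ocgf,sxqyu] add [nbqs,lfgo] -> 11 lines: wigzk pgg cgr nbqs lfgo eccr mnd gtl mys xex rck
Hunk 3: at line 1 remove [pgg] add [gwx,pawe] -> 12 lines: wigzk gwx pawe cgr nbqs lfgo eccr mnd gtl mys xex rck
Hunk 4: at line 5 remove [eccr] add [pjd,rrr,ftx] -> 14 lines: wigzk gwx pawe cgr nbqs lfgo pjd rrr ftx mnd gtl mys xex rck
Hunk 5: at line 9 remove [gtl,mys] add [akp,fhea,aqpj] -> 15 lines: wigzk gwx pawe cgr nbqs lfgo pjd rrr ftx mnd akp fhea aqpj xex rck

Answer: wigzk
gwx
pawe
cgr
nbqs
lfgo
pjd
rrr
ftx
mnd
akp
fhea
aqpj
xex
rck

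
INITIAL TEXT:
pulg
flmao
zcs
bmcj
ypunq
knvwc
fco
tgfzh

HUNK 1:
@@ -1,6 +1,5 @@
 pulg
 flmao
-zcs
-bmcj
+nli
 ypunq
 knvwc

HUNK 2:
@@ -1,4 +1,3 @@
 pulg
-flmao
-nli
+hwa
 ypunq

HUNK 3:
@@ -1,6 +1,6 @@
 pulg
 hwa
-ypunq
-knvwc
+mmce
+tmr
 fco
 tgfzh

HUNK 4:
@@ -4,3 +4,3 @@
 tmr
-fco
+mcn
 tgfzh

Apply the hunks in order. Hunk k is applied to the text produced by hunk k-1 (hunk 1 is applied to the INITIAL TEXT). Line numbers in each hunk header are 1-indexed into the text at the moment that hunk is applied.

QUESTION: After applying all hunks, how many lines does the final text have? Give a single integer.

Hunk 1: at line 1 remove [zcs,bmcj] add [nli] -> 7 lines: pulg flmao nli ypunq knvwc fco tgfzh
Hunk 2: at line 1 remove [flmao,nli] add [hwa] -> 6 lines: pulg hwa ypunq knvwc fco tgfzh
Hunk 3: at line 1 remove [ypunq,knvwc] add [mmce,tmr] -> 6 lines: pulg hwa mmce tmr fco tgfzh
Hunk 4: at line 4 remove [fco] add [mcn] -> 6 lines: pulg hwa mmce tmr mcn tgfzh
Final line count: 6

Answer: 6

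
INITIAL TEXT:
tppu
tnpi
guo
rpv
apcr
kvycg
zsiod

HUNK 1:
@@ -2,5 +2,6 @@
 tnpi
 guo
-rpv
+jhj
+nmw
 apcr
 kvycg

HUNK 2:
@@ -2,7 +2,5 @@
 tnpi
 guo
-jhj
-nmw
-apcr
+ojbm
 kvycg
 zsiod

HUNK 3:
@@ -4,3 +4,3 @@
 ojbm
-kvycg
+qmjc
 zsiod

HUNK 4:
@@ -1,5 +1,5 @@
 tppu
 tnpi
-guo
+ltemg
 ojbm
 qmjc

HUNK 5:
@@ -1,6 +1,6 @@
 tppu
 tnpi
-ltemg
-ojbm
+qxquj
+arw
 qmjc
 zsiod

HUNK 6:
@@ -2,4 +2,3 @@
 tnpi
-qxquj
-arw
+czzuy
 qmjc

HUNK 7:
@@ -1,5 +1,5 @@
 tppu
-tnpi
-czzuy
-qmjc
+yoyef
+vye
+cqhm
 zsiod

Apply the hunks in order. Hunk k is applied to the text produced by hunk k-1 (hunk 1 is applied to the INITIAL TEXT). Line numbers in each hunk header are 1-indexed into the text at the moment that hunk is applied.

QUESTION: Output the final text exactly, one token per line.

Answer: tppu
yoyef
vye
cqhm
zsiod

Derivation:
Hunk 1: at line 2 remove [rpv] add [jhj,nmw] -> 8 lines: tppu tnpi guo jhj nmw apcr kvycg zsiod
Hunk 2: at line 2 remove [jhj,nmw,apcr] add [ojbm] -> 6 lines: tppu tnpi guo ojbm kvycg zsiod
Hunk 3: at line 4 remove [kvycg] add [qmjc] -> 6 lines: tppu tnpi guo ojbm qmjc zsiod
Hunk 4: at line 1 remove [guo] add [ltemg] -> 6 lines: tppu tnpi ltemg ojbm qmjc zsiod
Hunk 5: at line 1 remove [ltemg,ojbm] add [qxquj,arw] -> 6 lines: tppu tnpi qxquj arw qmjc zsiod
Hunk 6: at line 2 remove [qxquj,arw] add [czzuy] -> 5 lines: tppu tnpi czzuy qmjc zsiod
Hunk 7: at line 1 remove [tnpi,czzuy,qmjc] add [yoyef,vye,cqhm] -> 5 lines: tppu yoyef vye cqhm zsiod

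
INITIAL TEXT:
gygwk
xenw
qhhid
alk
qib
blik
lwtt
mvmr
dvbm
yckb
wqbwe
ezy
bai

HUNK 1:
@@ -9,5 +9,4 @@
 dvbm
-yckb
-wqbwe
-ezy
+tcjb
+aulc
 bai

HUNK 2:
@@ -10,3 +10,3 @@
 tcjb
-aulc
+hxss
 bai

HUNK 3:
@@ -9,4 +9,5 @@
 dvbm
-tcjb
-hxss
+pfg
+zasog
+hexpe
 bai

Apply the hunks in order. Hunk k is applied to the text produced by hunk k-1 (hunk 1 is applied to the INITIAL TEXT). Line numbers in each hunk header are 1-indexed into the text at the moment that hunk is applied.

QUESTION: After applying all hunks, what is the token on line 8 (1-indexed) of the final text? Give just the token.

Hunk 1: at line 9 remove [yckb,wqbwe,ezy] add [tcjb,aulc] -> 12 lines: gygwk xenw qhhid alk qib blik lwtt mvmr dvbm tcjb aulc bai
Hunk 2: at line 10 remove [aulc] add [hxss] -> 12 lines: gygwk xenw qhhid alk qib blik lwtt mvmr dvbm tcjb hxss bai
Hunk 3: at line 9 remove [tcjb,hxss] add [pfg,zasog,hexpe] -> 13 lines: gygwk xenw qhhid alk qib blik lwtt mvmr dvbm pfg zasog hexpe bai
Final line 8: mvmr

Answer: mvmr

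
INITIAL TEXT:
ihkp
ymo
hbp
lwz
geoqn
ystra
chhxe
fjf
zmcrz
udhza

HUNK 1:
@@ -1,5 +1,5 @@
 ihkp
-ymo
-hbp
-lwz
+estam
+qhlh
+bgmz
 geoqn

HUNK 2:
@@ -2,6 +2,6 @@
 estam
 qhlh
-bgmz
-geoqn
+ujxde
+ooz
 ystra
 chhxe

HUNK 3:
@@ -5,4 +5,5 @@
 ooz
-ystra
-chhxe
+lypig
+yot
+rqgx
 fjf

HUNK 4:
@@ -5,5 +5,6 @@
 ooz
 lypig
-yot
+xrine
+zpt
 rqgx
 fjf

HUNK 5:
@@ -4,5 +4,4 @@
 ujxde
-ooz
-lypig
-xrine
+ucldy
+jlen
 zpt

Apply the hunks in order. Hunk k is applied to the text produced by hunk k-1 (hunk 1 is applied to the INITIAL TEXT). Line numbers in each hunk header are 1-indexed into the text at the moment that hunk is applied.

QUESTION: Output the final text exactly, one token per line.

Hunk 1: at line 1 remove [ymo,hbp,lwz] add [estam,qhlh,bgmz] -> 10 lines: ihkp estam qhlh bgmz geoqn ystra chhxe fjf zmcrz udhza
Hunk 2: at line 2 remove [bgmz,geoqn] add [ujxde,ooz] -> 10 lines: ihkp estam qhlh ujxde ooz ystra chhxe fjf zmcrz udhza
Hunk 3: at line 5 remove [ystra,chhxe] add [lypig,yot,rqgx] -> 11 lines: ihkp estam qhlh ujxde ooz lypig yot rqgx fjf zmcrz udhza
Hunk 4: at line 5 remove [yot] add [xrine,zpt] -> 12 lines: ihkp estam qhlh ujxde ooz lypig xrine zpt rqgx fjf zmcrz udhza
Hunk 5: at line 4 remove [ooz,lypig,xrine] add [ucldy,jlen] -> 11 lines: ihkp estam qhlh ujxde ucldy jlen zpt rqgx fjf zmcrz udhza

Answer: ihkp
estam
qhlh
ujxde
ucldy
jlen
zpt
rqgx
fjf
zmcrz
udhza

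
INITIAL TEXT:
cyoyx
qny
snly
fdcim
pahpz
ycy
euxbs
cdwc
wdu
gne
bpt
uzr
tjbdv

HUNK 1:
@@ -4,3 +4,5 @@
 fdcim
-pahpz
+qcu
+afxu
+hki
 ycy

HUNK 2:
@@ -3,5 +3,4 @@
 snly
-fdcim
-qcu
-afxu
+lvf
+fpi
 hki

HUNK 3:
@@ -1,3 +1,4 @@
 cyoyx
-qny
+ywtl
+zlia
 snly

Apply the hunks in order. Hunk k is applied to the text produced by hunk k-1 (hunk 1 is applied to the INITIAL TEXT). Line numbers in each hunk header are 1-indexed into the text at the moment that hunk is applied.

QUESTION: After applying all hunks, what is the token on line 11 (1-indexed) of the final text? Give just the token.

Hunk 1: at line 4 remove [pahpz] add [qcu,afxu,hki] -> 15 lines: cyoyx qny snly fdcim qcu afxu hki ycy euxbs cdwc wdu gne bpt uzr tjbdv
Hunk 2: at line 3 remove [fdcim,qcu,afxu] add [lvf,fpi] -> 14 lines: cyoyx qny snly lvf fpi hki ycy euxbs cdwc wdu gne bpt uzr tjbdv
Hunk 3: at line 1 remove [qny] add [ywtl,zlia] -> 15 lines: cyoyx ywtl zlia snly lvf fpi hki ycy euxbs cdwc wdu gne bpt uzr tjbdv
Final line 11: wdu

Answer: wdu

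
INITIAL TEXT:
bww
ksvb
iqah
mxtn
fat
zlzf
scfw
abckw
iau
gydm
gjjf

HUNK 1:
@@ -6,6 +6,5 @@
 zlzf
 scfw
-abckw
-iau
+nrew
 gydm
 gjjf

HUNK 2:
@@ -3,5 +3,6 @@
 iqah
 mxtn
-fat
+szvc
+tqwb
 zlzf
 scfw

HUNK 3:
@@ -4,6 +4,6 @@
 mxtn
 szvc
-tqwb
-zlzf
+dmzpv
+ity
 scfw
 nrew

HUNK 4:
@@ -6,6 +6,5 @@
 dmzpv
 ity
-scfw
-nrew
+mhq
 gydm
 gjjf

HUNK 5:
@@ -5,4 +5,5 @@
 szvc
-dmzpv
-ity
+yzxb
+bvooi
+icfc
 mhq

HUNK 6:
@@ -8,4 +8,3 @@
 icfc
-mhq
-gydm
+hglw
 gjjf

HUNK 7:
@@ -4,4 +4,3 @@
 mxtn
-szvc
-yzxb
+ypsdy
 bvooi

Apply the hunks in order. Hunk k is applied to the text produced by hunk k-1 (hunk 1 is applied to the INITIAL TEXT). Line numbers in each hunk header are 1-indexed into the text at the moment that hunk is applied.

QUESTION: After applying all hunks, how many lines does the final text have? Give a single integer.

Hunk 1: at line 6 remove [abckw,iau] add [nrew] -> 10 lines: bww ksvb iqah mxtn fat zlzf scfw nrew gydm gjjf
Hunk 2: at line 3 remove [fat] add [szvc,tqwb] -> 11 lines: bww ksvb iqah mxtn szvc tqwb zlzf scfw nrew gydm gjjf
Hunk 3: at line 4 remove [tqwb,zlzf] add [dmzpv,ity] -> 11 lines: bww ksvb iqah mxtn szvc dmzpv ity scfw nrew gydm gjjf
Hunk 4: at line 6 remove [scfw,nrew] add [mhq] -> 10 lines: bww ksvb iqah mxtn szvc dmzpv ity mhq gydm gjjf
Hunk 5: at line 5 remove [dmzpv,ity] add [yzxb,bvooi,icfc] -> 11 lines: bww ksvb iqah mxtn szvc yzxb bvooi icfc mhq gydm gjjf
Hunk 6: at line 8 remove [mhq,gydm] add [hglw] -> 10 lines: bww ksvb iqah mxtn szvc yzxb bvooi icfc hglw gjjf
Hunk 7: at line 4 remove [szvc,yzxb] add [ypsdy] -> 9 lines: bww ksvb iqah mxtn ypsdy bvooi icfc hglw gjjf
Final line count: 9

Answer: 9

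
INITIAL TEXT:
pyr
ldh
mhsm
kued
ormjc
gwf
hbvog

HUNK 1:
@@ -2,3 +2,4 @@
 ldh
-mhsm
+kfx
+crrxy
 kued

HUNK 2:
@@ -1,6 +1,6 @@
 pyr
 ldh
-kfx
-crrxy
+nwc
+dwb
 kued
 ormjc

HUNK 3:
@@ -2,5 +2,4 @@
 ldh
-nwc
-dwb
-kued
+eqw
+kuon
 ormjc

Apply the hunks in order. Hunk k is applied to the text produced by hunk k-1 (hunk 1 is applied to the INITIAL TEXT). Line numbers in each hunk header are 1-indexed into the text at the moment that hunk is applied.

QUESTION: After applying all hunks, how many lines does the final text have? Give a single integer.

Hunk 1: at line 2 remove [mhsm] add [kfx,crrxy] -> 8 lines: pyr ldh kfx crrxy kued ormjc gwf hbvog
Hunk 2: at line 1 remove [kfx,crrxy] add [nwc,dwb] -> 8 lines: pyr ldh nwc dwb kued ormjc gwf hbvog
Hunk 3: at line 2 remove [nwc,dwb,kued] add [eqw,kuon] -> 7 lines: pyr ldh eqw kuon ormjc gwf hbvog
Final line count: 7

Answer: 7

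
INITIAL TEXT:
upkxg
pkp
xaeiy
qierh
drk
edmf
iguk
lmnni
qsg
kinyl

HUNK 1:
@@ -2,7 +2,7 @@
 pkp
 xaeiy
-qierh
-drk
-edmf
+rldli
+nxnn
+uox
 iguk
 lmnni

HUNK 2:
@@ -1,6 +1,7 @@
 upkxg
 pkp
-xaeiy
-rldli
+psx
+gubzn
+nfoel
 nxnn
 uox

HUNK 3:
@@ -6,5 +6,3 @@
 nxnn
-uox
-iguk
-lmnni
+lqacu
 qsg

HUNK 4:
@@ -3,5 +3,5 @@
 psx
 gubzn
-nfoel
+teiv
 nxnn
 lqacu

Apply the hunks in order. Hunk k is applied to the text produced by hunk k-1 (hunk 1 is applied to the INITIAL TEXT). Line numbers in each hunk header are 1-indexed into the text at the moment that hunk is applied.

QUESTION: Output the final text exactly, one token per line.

Answer: upkxg
pkp
psx
gubzn
teiv
nxnn
lqacu
qsg
kinyl

Derivation:
Hunk 1: at line 2 remove [qierh,drk,edmf] add [rldli,nxnn,uox] -> 10 lines: upkxg pkp xaeiy rldli nxnn uox iguk lmnni qsg kinyl
Hunk 2: at line 1 remove [xaeiy,rldli] add [psx,gubzn,nfoel] -> 11 lines: upkxg pkp psx gubzn nfoel nxnn uox iguk lmnni qsg kinyl
Hunk 3: at line 6 remove [uox,iguk,lmnni] add [lqacu] -> 9 lines: upkxg pkp psx gubzn nfoel nxnn lqacu qsg kinyl
Hunk 4: at line 3 remove [nfoel] add [teiv] -> 9 lines: upkxg pkp psx gubzn teiv nxnn lqacu qsg kinyl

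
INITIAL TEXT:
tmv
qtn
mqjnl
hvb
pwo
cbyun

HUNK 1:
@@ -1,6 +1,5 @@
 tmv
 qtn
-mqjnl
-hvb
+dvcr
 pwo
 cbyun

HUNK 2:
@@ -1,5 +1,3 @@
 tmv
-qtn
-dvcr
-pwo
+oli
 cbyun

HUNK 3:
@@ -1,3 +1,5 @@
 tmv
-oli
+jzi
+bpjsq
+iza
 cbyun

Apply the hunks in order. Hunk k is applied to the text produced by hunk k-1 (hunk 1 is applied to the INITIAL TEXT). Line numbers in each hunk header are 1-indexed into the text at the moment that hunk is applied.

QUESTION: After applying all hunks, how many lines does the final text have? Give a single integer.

Answer: 5

Derivation:
Hunk 1: at line 1 remove [mqjnl,hvb] add [dvcr] -> 5 lines: tmv qtn dvcr pwo cbyun
Hunk 2: at line 1 remove [qtn,dvcr,pwo] add [oli] -> 3 lines: tmv oli cbyun
Hunk 3: at line 1 remove [oli] add [jzi,bpjsq,iza] -> 5 lines: tmv jzi bpjsq iza cbyun
Final line count: 5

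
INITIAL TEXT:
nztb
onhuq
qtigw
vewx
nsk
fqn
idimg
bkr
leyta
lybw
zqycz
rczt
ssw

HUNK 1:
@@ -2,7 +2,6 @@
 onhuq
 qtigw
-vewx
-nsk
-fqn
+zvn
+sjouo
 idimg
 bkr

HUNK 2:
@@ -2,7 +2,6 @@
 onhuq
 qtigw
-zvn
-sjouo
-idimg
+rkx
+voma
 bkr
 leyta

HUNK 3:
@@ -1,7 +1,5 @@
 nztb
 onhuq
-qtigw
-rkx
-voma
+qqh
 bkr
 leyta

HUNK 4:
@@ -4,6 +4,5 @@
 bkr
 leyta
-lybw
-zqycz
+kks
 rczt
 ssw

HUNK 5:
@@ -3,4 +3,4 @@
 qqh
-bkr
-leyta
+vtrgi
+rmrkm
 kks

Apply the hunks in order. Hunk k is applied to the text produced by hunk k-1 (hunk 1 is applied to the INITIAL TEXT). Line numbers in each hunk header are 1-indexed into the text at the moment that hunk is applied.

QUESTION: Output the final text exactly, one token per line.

Answer: nztb
onhuq
qqh
vtrgi
rmrkm
kks
rczt
ssw

Derivation:
Hunk 1: at line 2 remove [vewx,nsk,fqn] add [zvn,sjouo] -> 12 lines: nztb onhuq qtigw zvn sjouo idimg bkr leyta lybw zqycz rczt ssw
Hunk 2: at line 2 remove [zvn,sjouo,idimg] add [rkx,voma] -> 11 lines: nztb onhuq qtigw rkx voma bkr leyta lybw zqycz rczt ssw
Hunk 3: at line 1 remove [qtigw,rkx,voma] add [qqh] -> 9 lines: nztb onhuq qqh bkr leyta lybw zqycz rczt ssw
Hunk 4: at line 4 remove [lybw,zqycz] add [kks] -> 8 lines: nztb onhuq qqh bkr leyta kks rczt ssw
Hunk 5: at line 3 remove [bkr,leyta] add [vtrgi,rmrkm] -> 8 lines: nztb onhuq qqh vtrgi rmrkm kks rczt ssw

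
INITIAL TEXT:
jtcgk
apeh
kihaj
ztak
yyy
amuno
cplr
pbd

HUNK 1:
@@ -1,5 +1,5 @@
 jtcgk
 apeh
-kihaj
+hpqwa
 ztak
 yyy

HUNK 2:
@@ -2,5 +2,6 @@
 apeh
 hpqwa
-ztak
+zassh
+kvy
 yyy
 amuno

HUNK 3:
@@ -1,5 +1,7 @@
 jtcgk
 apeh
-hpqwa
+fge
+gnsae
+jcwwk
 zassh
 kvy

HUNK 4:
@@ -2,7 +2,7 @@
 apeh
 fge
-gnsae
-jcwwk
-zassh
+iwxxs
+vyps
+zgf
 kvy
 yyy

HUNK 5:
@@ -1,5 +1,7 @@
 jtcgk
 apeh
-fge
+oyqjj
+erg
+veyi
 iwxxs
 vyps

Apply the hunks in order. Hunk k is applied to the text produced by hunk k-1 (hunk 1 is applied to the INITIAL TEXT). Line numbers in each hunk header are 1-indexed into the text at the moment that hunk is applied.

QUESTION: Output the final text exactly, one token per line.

Answer: jtcgk
apeh
oyqjj
erg
veyi
iwxxs
vyps
zgf
kvy
yyy
amuno
cplr
pbd

Derivation:
Hunk 1: at line 1 remove [kihaj] add [hpqwa] -> 8 lines: jtcgk apeh hpqwa ztak yyy amuno cplr pbd
Hunk 2: at line 2 remove [ztak] add [zassh,kvy] -> 9 lines: jtcgk apeh hpqwa zassh kvy yyy amuno cplr pbd
Hunk 3: at line 1 remove [hpqwa] add [fge,gnsae,jcwwk] -> 11 lines: jtcgk apeh fge gnsae jcwwk zassh kvy yyy amuno cplr pbd
Hunk 4: at line 2 remove [gnsae,jcwwk,zassh] add [iwxxs,vyps,zgf] -> 11 lines: jtcgk apeh fge iwxxs vyps zgf kvy yyy amuno cplr pbd
Hunk 5: at line 1 remove [fge] add [oyqjj,erg,veyi] -> 13 lines: jtcgk apeh oyqjj erg veyi iwxxs vyps zgf kvy yyy amuno cplr pbd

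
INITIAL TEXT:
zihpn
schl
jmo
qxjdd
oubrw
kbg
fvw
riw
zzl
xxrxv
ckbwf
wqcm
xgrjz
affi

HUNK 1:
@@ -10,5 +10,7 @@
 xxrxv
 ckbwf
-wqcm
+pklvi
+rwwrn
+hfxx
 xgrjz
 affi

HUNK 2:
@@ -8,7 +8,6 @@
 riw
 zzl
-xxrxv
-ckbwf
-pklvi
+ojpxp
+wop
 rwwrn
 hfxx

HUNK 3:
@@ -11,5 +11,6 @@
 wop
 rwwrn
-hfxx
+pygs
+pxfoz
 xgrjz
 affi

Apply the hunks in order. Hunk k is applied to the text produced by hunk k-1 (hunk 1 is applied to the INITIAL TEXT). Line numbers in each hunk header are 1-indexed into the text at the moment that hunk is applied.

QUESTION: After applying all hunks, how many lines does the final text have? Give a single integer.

Answer: 16

Derivation:
Hunk 1: at line 10 remove [wqcm] add [pklvi,rwwrn,hfxx] -> 16 lines: zihpn schl jmo qxjdd oubrw kbg fvw riw zzl xxrxv ckbwf pklvi rwwrn hfxx xgrjz affi
Hunk 2: at line 8 remove [xxrxv,ckbwf,pklvi] add [ojpxp,wop] -> 15 lines: zihpn schl jmo qxjdd oubrw kbg fvw riw zzl ojpxp wop rwwrn hfxx xgrjz affi
Hunk 3: at line 11 remove [hfxx] add [pygs,pxfoz] -> 16 lines: zihpn schl jmo qxjdd oubrw kbg fvw riw zzl ojpxp wop rwwrn pygs pxfoz xgrjz affi
Final line count: 16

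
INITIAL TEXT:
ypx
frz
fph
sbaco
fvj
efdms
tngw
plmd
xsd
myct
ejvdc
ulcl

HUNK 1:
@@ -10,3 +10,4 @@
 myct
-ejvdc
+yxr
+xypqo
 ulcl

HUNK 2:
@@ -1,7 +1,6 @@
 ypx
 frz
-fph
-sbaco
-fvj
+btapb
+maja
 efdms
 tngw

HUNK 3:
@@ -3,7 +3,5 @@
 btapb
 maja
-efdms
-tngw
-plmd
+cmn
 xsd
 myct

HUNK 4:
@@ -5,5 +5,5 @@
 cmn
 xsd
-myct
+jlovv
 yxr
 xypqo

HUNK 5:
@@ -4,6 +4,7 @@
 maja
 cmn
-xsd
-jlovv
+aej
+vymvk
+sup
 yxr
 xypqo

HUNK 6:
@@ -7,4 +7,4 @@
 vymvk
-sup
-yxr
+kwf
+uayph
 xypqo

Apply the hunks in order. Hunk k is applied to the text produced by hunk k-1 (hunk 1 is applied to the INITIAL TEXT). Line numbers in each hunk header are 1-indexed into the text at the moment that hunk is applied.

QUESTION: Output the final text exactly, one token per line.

Answer: ypx
frz
btapb
maja
cmn
aej
vymvk
kwf
uayph
xypqo
ulcl

Derivation:
Hunk 1: at line 10 remove [ejvdc] add [yxr,xypqo] -> 13 lines: ypx frz fph sbaco fvj efdms tngw plmd xsd myct yxr xypqo ulcl
Hunk 2: at line 1 remove [fph,sbaco,fvj] add [btapb,maja] -> 12 lines: ypx frz btapb maja efdms tngw plmd xsd myct yxr xypqo ulcl
Hunk 3: at line 3 remove [efdms,tngw,plmd] add [cmn] -> 10 lines: ypx frz btapb maja cmn xsd myct yxr xypqo ulcl
Hunk 4: at line 5 remove [myct] add [jlovv] -> 10 lines: ypx frz btapb maja cmn xsd jlovv yxr xypqo ulcl
Hunk 5: at line 4 remove [xsd,jlovv] add [aej,vymvk,sup] -> 11 lines: ypx frz btapb maja cmn aej vymvk sup yxr xypqo ulcl
Hunk 6: at line 7 remove [sup,yxr] add [kwf,uayph] -> 11 lines: ypx frz btapb maja cmn aej vymvk kwf uayph xypqo ulcl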